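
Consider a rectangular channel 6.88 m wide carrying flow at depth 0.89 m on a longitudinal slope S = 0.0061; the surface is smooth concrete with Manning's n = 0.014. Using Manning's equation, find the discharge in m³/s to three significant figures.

27.1 m³/s

A = b·y = 6.88 × 0.89 = 6.123 m²
P = b + 2y = 6.88 + 2×0.89 = 8.660 m
R = A/P = 6.123/8.660 = 0.7071 m
Q = (1/n)·A·R^(2/3)·S^(1/2) = (1/0.014) × 6.123 × 0.7071^(2/3) × 0.0061^(1/2) = 27.11 m³/s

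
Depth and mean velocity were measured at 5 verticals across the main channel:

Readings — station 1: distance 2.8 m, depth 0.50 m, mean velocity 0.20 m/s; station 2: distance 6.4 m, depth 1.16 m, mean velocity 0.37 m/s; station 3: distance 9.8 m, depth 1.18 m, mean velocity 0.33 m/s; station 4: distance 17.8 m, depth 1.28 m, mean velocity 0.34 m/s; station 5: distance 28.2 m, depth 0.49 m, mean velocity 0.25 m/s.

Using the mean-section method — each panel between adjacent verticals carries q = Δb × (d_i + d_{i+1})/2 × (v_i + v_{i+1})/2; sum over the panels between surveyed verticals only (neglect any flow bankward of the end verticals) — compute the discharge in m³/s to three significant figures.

Panel 1-2: Δb = 3.6 m, d̄ = (0.50+1.16)/2 = 0.83, v̄ = (0.20+0.37)/2 = 0.285 → q = 3.6×0.83×0.285 = 0.8516 m³/s
Panel 2-3: Δb = 3.4 m, d̄ = (1.16+1.18)/2 = 1.17, v̄ = (0.37+0.33)/2 = 0.35 → q = 3.4×1.17×0.35 = 1.392 m³/s
Panel 3-4: Δb = 8 m, d̄ = (1.18+1.28)/2 = 1.23, v̄ = (0.33+0.34)/2 = 0.335 → q = 8×1.23×0.335 = 3.296 m³/s
Panel 4-5: Δb = 10.4 m, d̄ = (1.28+0.49)/2 = 0.885, v̄ = (0.34+0.25)/2 = 0.295 → q = 10.4×0.885×0.295 = 2.715 m³/s
Q = Σ q = 8.255 m³/s

8.26 m³/s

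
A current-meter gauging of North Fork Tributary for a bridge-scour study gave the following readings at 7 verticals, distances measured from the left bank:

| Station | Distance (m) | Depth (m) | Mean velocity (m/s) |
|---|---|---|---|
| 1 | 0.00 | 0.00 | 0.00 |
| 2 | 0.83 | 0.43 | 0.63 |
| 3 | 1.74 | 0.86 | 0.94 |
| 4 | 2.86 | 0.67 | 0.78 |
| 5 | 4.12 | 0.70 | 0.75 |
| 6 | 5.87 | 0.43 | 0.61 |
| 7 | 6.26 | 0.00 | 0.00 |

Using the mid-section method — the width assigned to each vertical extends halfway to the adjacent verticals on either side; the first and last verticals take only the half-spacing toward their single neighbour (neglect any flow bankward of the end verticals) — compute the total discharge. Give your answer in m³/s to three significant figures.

w_2 = (1.74 − 0.00)/2 = 0.87 m; q_2 = 0.63 × 0.43 × 0.87 = 0.2357 m³/s
w_3 = (2.86 − 0.83)/2 = 1.015 m; q_3 = 0.94 × 0.86 × 1.015 = 0.8205 m³/s
w_4 = (4.12 − 1.74)/2 = 1.19 m; q_4 = 0.78 × 0.67 × 1.19 = 0.6219 m³/s
w_5 = (5.87 − 2.86)/2 = 1.505 m; q_5 = 0.75 × 0.70 × 1.505 = 0.7901 m³/s
w_6 = (6.26 − 4.12)/2 = 1.07 m; q_6 = 0.61 × 0.43 × 1.07 = 0.2807 m³/s
Stations 1, 7 contribute zero (depth or velocity is 0).
Q = Σ qᵢ = 2.749 m³/s

2.75 m³/s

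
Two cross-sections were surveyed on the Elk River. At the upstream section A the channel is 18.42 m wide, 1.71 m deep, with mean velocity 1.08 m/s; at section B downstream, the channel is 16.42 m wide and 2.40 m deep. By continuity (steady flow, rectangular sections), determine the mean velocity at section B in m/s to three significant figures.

Q = A₁V₁ = (18.42×1.71) × 1.08 = 34.02 m³/s
A₂ = 16.42 × 2.40 = 39.41 m²
V₂ = Q/A₂ = 34.02/39.41 = 0.8632 m/s

0.863 m/s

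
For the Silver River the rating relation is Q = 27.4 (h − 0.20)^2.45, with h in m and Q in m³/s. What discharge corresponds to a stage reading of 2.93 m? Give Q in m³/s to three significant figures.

Q = 27.4 × (2.93 − 0.20)^2.45 = 27.4 × 2.73^2.45 = 320.9 m³/s

321 m³/s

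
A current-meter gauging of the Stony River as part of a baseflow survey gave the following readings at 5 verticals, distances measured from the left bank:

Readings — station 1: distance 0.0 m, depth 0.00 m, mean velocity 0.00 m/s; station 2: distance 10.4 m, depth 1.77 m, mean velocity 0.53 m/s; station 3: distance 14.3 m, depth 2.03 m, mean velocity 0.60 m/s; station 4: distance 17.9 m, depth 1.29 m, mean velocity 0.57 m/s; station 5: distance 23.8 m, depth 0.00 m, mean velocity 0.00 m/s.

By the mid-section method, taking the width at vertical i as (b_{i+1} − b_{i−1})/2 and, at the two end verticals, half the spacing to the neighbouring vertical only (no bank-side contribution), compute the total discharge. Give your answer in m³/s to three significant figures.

14.8 m³/s

w_2 = (14.3 − 0.0)/2 = 7.15 m; q_2 = 0.53 × 1.77 × 7.15 = 6.707 m³/s
w_3 = (17.9 − 10.4)/2 = 3.75 m; q_3 = 0.60 × 2.03 × 3.75 = 4.568 m³/s
w_4 = (23.8 − 14.3)/2 = 4.75 m; q_4 = 0.57 × 1.29 × 4.75 = 3.493 m³/s
Stations 1, 5 contribute zero (depth or velocity is 0).
Q = Σ qᵢ = 14.77 m³/s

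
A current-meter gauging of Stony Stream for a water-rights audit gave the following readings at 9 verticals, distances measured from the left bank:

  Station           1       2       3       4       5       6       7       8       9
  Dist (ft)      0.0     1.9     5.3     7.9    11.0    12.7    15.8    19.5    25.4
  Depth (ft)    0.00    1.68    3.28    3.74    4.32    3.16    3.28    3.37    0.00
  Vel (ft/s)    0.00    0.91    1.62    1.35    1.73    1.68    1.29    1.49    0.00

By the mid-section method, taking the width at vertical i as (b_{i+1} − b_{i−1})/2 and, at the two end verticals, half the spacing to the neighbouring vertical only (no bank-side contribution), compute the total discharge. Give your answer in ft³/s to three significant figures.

w_2 = (5.3 − 0.0)/2 = 2.65 ft; q_2 = 0.91 × 1.68 × 2.65 = 4.051 ft³/s
w_3 = (7.9 − 1.9)/2 = 3 ft; q_3 = 1.62 × 3.28 × 3 = 15.94 ft³/s
w_4 = (11.0 − 5.3)/2 = 2.85 ft; q_4 = 1.35 × 3.74 × 2.85 = 14.39 ft³/s
w_5 = (12.7 − 7.9)/2 = 2.4 ft; q_5 = 1.73 × 4.32 × 2.4 = 17.94 ft³/s
w_6 = (15.8 − 11.0)/2 = 2.4 ft; q_6 = 1.68 × 3.16 × 2.4 = 12.74 ft³/s
w_7 = (19.5 − 12.7)/2 = 3.4 ft; q_7 = 1.29 × 3.28 × 3.4 = 14.39 ft³/s
w_8 = (25.4 − 15.8)/2 = 4.8 ft; q_8 = 1.49 × 3.37 × 4.8 = 24.10 ft³/s
Stations 1, 9 contribute zero (depth or velocity is 0).
Q = Σ qᵢ = 103.5 ft³/s

104 ft³/s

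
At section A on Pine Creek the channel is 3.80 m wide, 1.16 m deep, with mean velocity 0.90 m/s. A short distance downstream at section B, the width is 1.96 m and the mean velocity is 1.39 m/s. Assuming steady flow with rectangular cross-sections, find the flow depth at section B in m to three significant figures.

Q = A₁V₁ = (3.80×1.16) × 0.90 = 3.967 m³/s
d₂ = Q/(b₂ V₂) = 3.967/(1.96×1.39) = 1.456 m

1.46 m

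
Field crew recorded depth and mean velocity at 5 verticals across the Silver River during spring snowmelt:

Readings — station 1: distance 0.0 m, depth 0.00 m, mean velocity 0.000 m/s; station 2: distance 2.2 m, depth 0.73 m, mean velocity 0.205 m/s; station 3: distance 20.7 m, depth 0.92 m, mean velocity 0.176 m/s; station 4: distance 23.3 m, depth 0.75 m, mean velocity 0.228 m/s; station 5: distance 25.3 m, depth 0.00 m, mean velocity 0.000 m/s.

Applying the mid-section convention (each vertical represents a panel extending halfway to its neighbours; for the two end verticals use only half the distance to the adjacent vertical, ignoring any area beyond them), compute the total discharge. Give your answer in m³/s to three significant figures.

3.65 m³/s

w_2 = (20.7 − 0.0)/2 = 10.35 m; q_2 = 0.205 × 0.73 × 10.35 = 1.549 m³/s
w_3 = (23.3 − 2.2)/2 = 10.55 m; q_3 = 0.176 × 0.92 × 10.55 = 1.708 m³/s
w_4 = (25.3 − 20.7)/2 = 2.3 m; q_4 = 0.228 × 0.75 × 2.3 = 0.3933 m³/s
Stations 1, 5 contribute zero (depth or velocity is 0).
Q = Σ qᵢ = 3.650 m³/s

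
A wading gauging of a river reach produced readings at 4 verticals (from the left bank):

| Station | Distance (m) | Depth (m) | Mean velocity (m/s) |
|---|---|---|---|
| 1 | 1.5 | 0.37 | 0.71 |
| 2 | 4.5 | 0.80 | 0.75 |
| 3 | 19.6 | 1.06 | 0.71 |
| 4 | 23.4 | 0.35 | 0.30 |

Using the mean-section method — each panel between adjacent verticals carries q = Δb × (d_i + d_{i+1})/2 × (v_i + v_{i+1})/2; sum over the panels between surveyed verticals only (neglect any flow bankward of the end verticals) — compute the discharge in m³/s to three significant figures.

Panel 1-2: Δb = 3 m, d̄ = (0.37+0.80)/2 = 0.585, v̄ = (0.71+0.75)/2 = 0.73 → q = 3×0.585×0.73 = 1.281 m³/s
Panel 2-3: Δb = 15.1 m, d̄ = (0.80+1.06)/2 = 0.93, v̄ = (0.75+0.71)/2 = 0.73 → q = 15.1×0.93×0.73 = 10.25 m³/s
Panel 3-4: Δb = 3.8 m, d̄ = (1.06+0.35)/2 = 0.705, v̄ = (0.71+0.30)/2 = 0.505 → q = 3.8×0.705×0.505 = 1.353 m³/s
Q = Σ q = 12.89 m³/s

12.9 m³/s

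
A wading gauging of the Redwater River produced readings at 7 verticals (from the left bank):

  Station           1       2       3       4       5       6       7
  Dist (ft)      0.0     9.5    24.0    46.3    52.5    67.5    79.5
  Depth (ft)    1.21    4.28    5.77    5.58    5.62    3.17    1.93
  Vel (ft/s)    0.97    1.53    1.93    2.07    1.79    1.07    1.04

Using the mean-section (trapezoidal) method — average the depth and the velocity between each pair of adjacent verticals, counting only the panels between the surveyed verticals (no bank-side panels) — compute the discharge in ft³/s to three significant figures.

Panel 1-2: Δb = 9.5 ft, d̄ = (1.21+4.28)/2 = 2.745, v̄ = (0.97+1.53)/2 = 1.25 → q = 9.5×2.745×1.25 = 32.60 ft³/s
Panel 2-3: Δb = 14.5 ft, d̄ = (4.28+5.77)/2 = 5.025, v̄ = (1.53+1.93)/2 = 1.73 → q = 14.5×5.025×1.73 = 126.1 ft³/s
Panel 3-4: Δb = 22.3 ft, d̄ = (5.77+5.58)/2 = 5.675, v̄ = (1.93+2.07)/2 = 2 → q = 22.3×5.675×2 = 253.1 ft³/s
Panel 4-5: Δb = 6.2 ft, d̄ = (5.58+5.62)/2 = 5.6, v̄ = (2.07+1.79)/2 = 1.93 → q = 6.2×5.6×1.93 = 67.01 ft³/s
Panel 5-6: Δb = 15 ft, d̄ = (5.62+3.17)/2 = 4.395, v̄ = (1.79+1.07)/2 = 1.43 → q = 15×4.395×1.43 = 94.27 ft³/s
Panel 6-7: Δb = 12 ft, d̄ = (3.17+1.93)/2 = 2.55, v̄ = (1.07+1.04)/2 = 1.055 → q = 12×2.55×1.055 = 32.28 ft³/s
Q = Σ q = 605.3 ft³/s

605 ft³/s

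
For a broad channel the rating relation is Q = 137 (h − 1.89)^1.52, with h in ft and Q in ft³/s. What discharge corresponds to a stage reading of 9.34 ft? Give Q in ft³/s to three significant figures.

2900 ft³/s

Q = 137 × (9.34 − 1.89)^1.52 = 137 × 7.45^1.52 = 2900 ft³/s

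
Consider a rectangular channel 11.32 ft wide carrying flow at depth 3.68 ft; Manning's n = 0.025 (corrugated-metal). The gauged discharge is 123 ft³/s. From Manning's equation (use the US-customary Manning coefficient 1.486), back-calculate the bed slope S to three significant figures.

0.000847

A = b·y = 11.32 × 3.68 = 41.66 ft²
P = b + 2y = 11.32 + 2×3.68 = 18.68 ft
R = A/P = 41.66/18.68 = 2.230 ft
S = (Q·n / (1.486·A·R^(2/3)))² = (123×0.025 / (1.486×41.66×1.707))² = 0.0008469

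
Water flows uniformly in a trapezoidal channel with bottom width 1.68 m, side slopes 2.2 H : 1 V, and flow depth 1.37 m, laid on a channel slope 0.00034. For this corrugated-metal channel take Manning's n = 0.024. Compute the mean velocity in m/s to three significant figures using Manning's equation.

A = (b + z·y)·y = (1.68 + 2.2×1.37)×1.37 = 6.431 m²
P = b + 2y√(1+z²) = 1.68 + 2×1.37×√(1+2.2²) = 8.302 m
R = A/P = 6.431/8.302 = 0.7747 m
Q = (1/n)·A·R^(2/3)·S^(1/2) = (1/0.024) × 6.431 × 0.7747^(2/3) × 0.00034^(1/2) = 4.167 m³/s
V = Q/A = 4.167/6.431 = 0.6480 m/s

0.648 m/s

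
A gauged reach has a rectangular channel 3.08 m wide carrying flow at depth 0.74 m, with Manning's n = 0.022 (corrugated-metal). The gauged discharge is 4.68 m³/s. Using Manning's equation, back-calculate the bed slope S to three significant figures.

0.00514

A = b·y = 3.08 × 0.74 = 2.279 m²
P = b + 2y = 3.08 + 2×0.74 = 4.560 m
R = A/P = 2.279/4.560 = 0.4998 m
S = (Q·n / (1·A·R^(2/3)))² = (4.68×0.022 / (1×2.279×0.6298))² = 0.005145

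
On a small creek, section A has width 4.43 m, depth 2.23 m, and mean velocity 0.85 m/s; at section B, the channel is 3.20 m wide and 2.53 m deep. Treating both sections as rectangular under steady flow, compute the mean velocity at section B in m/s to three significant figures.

Q = A₁V₁ = (4.43×2.23) × 0.85 = 8.397 m³/s
A₂ = 3.20 × 2.53 = 8.096 m²
V₂ = Q/A₂ = 8.397/8.096 = 1.037 m/s

1.04 m/s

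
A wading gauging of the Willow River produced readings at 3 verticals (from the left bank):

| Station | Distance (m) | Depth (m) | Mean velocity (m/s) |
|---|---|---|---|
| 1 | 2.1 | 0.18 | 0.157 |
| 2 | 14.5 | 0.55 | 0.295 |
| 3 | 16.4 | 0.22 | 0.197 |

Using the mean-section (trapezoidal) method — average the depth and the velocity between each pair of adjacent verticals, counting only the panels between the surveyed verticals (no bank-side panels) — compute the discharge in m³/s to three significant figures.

Panel 1-2: Δb = 12.4 m, d̄ = (0.18+0.55)/2 = 0.365, v̄ = (0.157+0.295)/2 = 0.226 → q = 12.4×0.365×0.226 = 1.023 m³/s
Panel 2-3: Δb = 1.9 m, d̄ = (0.55+0.22)/2 = 0.385, v̄ = (0.295+0.197)/2 = 0.246 → q = 1.9×0.385×0.246 = 0.1799 m³/s
Q = Σ q = 1.203 m³/s

1.20 m³/s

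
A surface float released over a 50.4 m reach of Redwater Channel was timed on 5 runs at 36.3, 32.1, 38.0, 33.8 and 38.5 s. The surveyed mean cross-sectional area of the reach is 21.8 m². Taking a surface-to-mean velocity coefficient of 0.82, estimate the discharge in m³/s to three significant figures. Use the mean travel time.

25.2 m³/s

t̄ = (36.3 + 32.1 + 38.0 + 33.8 + 38.5) / 5 = 35.74 s
v_surface = L / t̄ = 50.4 / 35.74 = 1.410 m/s
v_mean = 0.82 × 1.410 = 1.156 m/s
Q = A × v_mean = 21.8 × 1.156 = 25.21 m³/s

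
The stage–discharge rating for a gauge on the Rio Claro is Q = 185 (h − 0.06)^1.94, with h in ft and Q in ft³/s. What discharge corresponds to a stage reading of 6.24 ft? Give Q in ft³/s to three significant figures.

6330 ft³/s

Q = 185 × (6.24 − 0.06)^1.94 = 185 × 6.18^1.94 = 6334 ft³/s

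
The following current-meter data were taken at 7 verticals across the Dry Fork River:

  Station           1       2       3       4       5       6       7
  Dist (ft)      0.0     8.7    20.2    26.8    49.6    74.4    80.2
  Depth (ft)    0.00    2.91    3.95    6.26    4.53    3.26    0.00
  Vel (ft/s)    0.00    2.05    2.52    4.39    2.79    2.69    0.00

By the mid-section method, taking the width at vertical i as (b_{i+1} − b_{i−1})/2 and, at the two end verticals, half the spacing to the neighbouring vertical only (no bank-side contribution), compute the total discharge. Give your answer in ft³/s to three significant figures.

w_2 = (20.2 − 0.0)/2 = 10.1 ft; q_2 = 2.05 × 2.91 × 10.1 = 60.25 ft³/s
w_3 = (26.8 − 8.7)/2 = 9.05 ft; q_3 = 2.52 × 3.95 × 9.05 = 90.08 ft³/s
w_4 = (49.6 − 20.2)/2 = 14.7 ft; q_4 = 4.39 × 6.26 × 14.7 = 404.0 ft³/s
w_5 = (74.4 − 26.8)/2 = 23.8 ft; q_5 = 2.79 × 4.53 × 23.8 = 300.8 ft³/s
w_6 = (80.2 − 49.6)/2 = 15.3 ft; q_6 = 2.69 × 3.26 × 15.3 = 134.2 ft³/s
Stations 1, 7 contribute zero (depth or velocity is 0).
Q = Σ qᵢ = 989.3 ft³/s

989 ft³/s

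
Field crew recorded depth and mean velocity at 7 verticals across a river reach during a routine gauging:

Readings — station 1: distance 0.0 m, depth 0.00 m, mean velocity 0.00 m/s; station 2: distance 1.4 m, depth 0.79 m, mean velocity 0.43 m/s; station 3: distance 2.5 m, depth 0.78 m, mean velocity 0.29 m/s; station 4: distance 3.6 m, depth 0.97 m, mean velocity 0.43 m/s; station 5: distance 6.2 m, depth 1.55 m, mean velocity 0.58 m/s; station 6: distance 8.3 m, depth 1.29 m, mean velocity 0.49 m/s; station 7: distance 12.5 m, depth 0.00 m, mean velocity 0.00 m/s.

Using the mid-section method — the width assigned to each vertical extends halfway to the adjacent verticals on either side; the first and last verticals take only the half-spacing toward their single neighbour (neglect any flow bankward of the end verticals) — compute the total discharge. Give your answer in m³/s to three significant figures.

w_2 = (2.5 − 0.0)/2 = 1.25 m; q_2 = 0.43 × 0.79 × 1.25 = 0.4246 m³/s
w_3 = (3.6 − 1.4)/2 = 1.1 m; q_3 = 0.29 × 0.78 × 1.1 = 0.2488 m³/s
w_4 = (6.2 − 2.5)/2 = 1.85 m; q_4 = 0.43 × 0.97 × 1.85 = 0.7716 m³/s
w_5 = (8.3 − 3.6)/2 = 2.35 m; q_5 = 0.58 × 1.55 × 2.35 = 2.113 m³/s
w_6 = (12.5 − 6.2)/2 = 3.15 m; q_6 = 0.49 × 1.29 × 3.15 = 1.991 m³/s
Stations 1, 7 contribute zero (depth or velocity is 0).
Q = Σ qᵢ = 5.549 m³/s

5.55 m³/s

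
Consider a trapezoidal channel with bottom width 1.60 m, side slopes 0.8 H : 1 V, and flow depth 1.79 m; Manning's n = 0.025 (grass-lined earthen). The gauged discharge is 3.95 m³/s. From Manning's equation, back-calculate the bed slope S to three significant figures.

0.000394

A = (b + z·y)·y = (1.60 + 0.8×1.79)×1.79 = 5.427 m²
P = b + 2y√(1+z²) = 1.60 + 2×1.79×√(1+0.8²) = 6.185 m
R = A/P = 5.427/6.185 = 0.8775 m
S = (Q·n / (1·A·R^(2/3)))² = (3.95×0.025 / (1×5.427×0.9166))² = 0.0003941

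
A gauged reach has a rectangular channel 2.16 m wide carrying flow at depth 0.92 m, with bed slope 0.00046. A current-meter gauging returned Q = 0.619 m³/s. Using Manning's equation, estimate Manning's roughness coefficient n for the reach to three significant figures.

A = b·y = 2.16 × 0.92 = 1.987 m²
P = b + 2y = 2.16 + 2×0.92 = 4.000 m
R = A/P = 1.987/4.000 = 0.4968 m
n = (1/Q)·A·R^(2/3)·S^(1/2) = (1/0.619) × 1.987 × 0.6273 × 0.02145 = 0.04319

0.0432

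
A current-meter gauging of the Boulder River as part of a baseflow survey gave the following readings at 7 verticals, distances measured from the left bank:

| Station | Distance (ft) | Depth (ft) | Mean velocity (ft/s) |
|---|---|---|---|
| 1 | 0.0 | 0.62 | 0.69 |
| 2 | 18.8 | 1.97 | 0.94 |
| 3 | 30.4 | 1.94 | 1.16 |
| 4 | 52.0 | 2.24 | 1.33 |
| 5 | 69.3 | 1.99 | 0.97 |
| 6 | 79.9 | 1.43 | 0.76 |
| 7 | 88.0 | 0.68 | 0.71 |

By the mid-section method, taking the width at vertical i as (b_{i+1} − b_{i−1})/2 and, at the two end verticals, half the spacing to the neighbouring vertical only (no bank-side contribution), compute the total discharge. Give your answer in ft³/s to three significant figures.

w_1 = (18.8 − 0.0)/2 = 9.4 ft; q_1 = 0.69 × 0.62 × 9.4 = 4.021 ft³/s
w_2 = (30.4 − 0.0)/2 = 15.2 ft; q_2 = 0.94 × 1.97 × 15.2 = 28.15 ft³/s
w_3 = (52.0 − 18.8)/2 = 16.6 ft; q_3 = 1.16 × 1.94 × 16.6 = 37.36 ft³/s
w_4 = (69.3 − 30.4)/2 = 19.45 ft; q_4 = 1.33 × 2.24 × 19.45 = 57.95 ft³/s
w_5 = (79.9 − 52.0)/2 = 13.95 ft; q_5 = 0.97 × 1.99 × 13.95 = 26.93 ft³/s
w_6 = (88.0 − 69.3)/2 = 9.35 ft; q_6 = 0.76 × 1.43 × 9.35 = 10.16 ft³/s
w_7 = (88.0 − 79.9)/2 = 4.05 ft; q_7 = 0.71 × 0.68 × 4.05 = 1.955 ft³/s
Q = Σ qᵢ = 166.5 ft³/s

167 ft³/s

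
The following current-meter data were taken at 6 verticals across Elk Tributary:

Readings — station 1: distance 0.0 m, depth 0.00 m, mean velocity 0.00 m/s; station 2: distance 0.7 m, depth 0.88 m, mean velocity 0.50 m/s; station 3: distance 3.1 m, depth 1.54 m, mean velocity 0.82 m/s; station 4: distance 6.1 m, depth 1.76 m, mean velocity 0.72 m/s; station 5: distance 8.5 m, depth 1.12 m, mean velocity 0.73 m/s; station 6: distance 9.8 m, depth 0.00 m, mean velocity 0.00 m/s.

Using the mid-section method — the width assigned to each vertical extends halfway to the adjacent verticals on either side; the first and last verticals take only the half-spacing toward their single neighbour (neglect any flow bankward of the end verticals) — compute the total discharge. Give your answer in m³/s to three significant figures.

9.03 m³/s

w_2 = (3.1 − 0.0)/2 = 1.55 m; q_2 = 0.50 × 0.88 × 1.55 = 0.6820 m³/s
w_3 = (6.1 − 0.7)/2 = 2.7 m; q_3 = 0.82 × 1.54 × 2.7 = 3.410 m³/s
w_4 = (8.5 − 3.1)/2 = 2.7 m; q_4 = 0.72 × 1.76 × 2.7 = 3.421 m³/s
w_5 = (9.8 − 6.1)/2 = 1.85 m; q_5 = 0.73 × 1.12 × 1.85 = 1.513 m³/s
Stations 1, 6 contribute zero (depth or velocity is 0).
Q = Σ qᵢ = 9.026 m³/s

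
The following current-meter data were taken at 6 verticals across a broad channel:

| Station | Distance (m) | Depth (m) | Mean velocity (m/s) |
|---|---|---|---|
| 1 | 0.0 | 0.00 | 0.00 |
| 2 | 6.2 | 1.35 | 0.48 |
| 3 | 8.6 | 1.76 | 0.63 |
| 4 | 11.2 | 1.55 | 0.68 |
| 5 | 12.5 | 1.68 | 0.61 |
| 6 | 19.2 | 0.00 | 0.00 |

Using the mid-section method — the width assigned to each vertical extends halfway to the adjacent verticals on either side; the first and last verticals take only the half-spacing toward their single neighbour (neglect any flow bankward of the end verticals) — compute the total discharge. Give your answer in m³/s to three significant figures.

w_2 = (8.6 − 0.0)/2 = 4.3 m; q_2 = 0.48 × 1.35 × 4.3 = 2.786 m³/s
w_3 = (11.2 − 6.2)/2 = 2.5 m; q_3 = 0.63 × 1.76 × 2.5 = 2.772 m³/s
w_4 = (12.5 − 8.6)/2 = 1.95 m; q_4 = 0.68 × 1.55 × 1.95 = 2.055 m³/s
w_5 = (19.2 − 11.2)/2 = 4 m; q_5 = 0.61 × 1.68 × 4 = 4.099 m³/s
Stations 1, 6 contribute zero (depth or velocity is 0).
Q = Σ qᵢ = 11.71 m³/s

11.7 m³/s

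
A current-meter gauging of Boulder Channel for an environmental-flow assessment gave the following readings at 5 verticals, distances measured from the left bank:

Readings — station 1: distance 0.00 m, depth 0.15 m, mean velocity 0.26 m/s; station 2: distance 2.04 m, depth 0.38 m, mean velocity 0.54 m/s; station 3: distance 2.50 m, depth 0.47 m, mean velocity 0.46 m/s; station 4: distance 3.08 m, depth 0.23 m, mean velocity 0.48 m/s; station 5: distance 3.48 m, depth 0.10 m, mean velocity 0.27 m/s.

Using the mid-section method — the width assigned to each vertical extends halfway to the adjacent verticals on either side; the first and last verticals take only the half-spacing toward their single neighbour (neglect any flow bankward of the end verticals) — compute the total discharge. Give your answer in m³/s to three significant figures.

w_1 = (2.04 − 0.00)/2 = 1.02 m; q_1 = 0.26 × 0.15 × 1.02 = 0.03978 m³/s
w_2 = (2.50 − 0.00)/2 = 1.25 m; q_2 = 0.54 × 0.38 × 1.25 = 0.2565 m³/s
w_3 = (3.08 − 2.04)/2 = 0.52 m; q_3 = 0.46 × 0.47 × 0.52 = 0.1124 m³/s
w_4 = (3.48 − 2.50)/2 = 0.49 m; q_4 = 0.48 × 0.23 × 0.49 = 0.05410 m³/s
w_5 = (3.48 − 3.08)/2 = 0.2 m; q_5 = 0.27 × 0.10 × 0.2 = 0.005400 m³/s
Q = Σ qᵢ = 0.4682 m³/s

0.468 m³/s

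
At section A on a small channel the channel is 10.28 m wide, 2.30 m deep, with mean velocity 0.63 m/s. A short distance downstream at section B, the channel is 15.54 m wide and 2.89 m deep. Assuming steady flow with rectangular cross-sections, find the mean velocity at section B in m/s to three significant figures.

0.332 m/s

Q = A₁V₁ = (10.28×2.30) × 0.63 = 14.90 m³/s
A₂ = 15.54 × 2.89 = 44.91 m²
V₂ = Q/A₂ = 14.90/44.91 = 0.3317 m/s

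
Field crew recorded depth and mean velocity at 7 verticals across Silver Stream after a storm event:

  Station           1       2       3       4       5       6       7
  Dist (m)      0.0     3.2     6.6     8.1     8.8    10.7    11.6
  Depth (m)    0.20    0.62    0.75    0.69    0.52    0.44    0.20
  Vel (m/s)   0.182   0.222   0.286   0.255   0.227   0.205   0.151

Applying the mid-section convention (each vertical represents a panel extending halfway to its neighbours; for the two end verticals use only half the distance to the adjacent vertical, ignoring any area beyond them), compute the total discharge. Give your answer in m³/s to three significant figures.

w_1 = (3.2 − 0.0)/2 = 1.6 m; q_1 = 0.182 × 0.20 × 1.6 = 0.05824 m³/s
w_2 = (6.6 − 0.0)/2 = 3.3 m; q_2 = 0.222 × 0.62 × 3.3 = 0.4542 m³/s
w_3 = (8.1 − 3.2)/2 = 2.45 m; q_3 = 0.286 × 0.75 × 2.45 = 0.5255 m³/s
w_4 = (8.8 − 6.6)/2 = 1.1 m; q_4 = 0.255 × 0.69 × 1.1 = 0.1935 m³/s
w_5 = (10.7 − 8.1)/2 = 1.3 m; q_5 = 0.227 × 0.52 × 1.3 = 0.1535 m³/s
w_6 = (11.6 − 8.8)/2 = 1.4 m; q_6 = 0.205 × 0.44 × 1.4 = 0.1263 m³/s
w_7 = (11.6 − 10.7)/2 = 0.45 m; q_7 = 0.151 × 0.20 × 0.45 = 0.01359 m³/s
Q = Σ qᵢ = 1.525 m³/s

1.52 m³/s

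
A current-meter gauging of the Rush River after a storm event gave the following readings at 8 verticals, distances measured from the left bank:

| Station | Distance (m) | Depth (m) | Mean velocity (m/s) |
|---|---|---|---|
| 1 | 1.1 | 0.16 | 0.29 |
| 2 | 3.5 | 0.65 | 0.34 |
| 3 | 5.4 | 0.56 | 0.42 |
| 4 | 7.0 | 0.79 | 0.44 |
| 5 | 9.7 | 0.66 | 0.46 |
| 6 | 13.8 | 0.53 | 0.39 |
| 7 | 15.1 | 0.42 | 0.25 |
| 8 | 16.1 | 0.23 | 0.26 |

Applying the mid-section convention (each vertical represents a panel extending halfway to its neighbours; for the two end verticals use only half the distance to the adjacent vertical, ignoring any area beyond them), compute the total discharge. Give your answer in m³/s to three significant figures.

w_1 = (3.5 − 1.1)/2 = 1.2 m; q_1 = 0.29 × 0.16 × 1.2 = 0.05568 m³/s
w_2 = (5.4 − 1.1)/2 = 2.15 m; q_2 = 0.34 × 0.65 × 2.15 = 0.4752 m³/s
w_3 = (7.0 − 3.5)/2 = 1.75 m; q_3 = 0.42 × 0.56 × 1.75 = 0.4116 m³/s
w_4 = (9.7 − 5.4)/2 = 2.15 m; q_4 = 0.44 × 0.79 × 2.15 = 0.7473 m³/s
w_5 = (13.8 − 7.0)/2 = 3.4 m; q_5 = 0.46 × 0.66 × 3.4 = 1.032 m³/s
w_6 = (15.1 − 9.7)/2 = 2.7 m; q_6 = 0.39 × 0.53 × 2.7 = 0.5581 m³/s
w_7 = (16.1 − 13.8)/2 = 1.15 m; q_7 = 0.25 × 0.42 × 1.15 = 0.1208 m³/s
w_8 = (16.1 − 15.1)/2 = 0.5 m; q_8 = 0.26 × 0.23 × 0.5 = 0.02990 m³/s
Q = Σ qᵢ = 3.431 m³/s

3.43 m³/s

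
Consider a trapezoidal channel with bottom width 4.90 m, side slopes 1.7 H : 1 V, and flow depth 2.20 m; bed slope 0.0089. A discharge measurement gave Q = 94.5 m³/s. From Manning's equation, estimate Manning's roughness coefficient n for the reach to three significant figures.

A = (b + z·y)·y = (4.90 + 1.7×2.20)×2.20 = 19.01 m²
P = b + 2y√(1+z²) = 4.90 + 2×2.20×√(1+1.7²) = 13.58 m
R = A/P = 19.01/13.58 = 1.400 m
n = (1/Q)·A·R^(2/3)·S^(1/2) = (1/94.5) × 19.01 × 1.251 × 0.09434 = 0.02375

0.0237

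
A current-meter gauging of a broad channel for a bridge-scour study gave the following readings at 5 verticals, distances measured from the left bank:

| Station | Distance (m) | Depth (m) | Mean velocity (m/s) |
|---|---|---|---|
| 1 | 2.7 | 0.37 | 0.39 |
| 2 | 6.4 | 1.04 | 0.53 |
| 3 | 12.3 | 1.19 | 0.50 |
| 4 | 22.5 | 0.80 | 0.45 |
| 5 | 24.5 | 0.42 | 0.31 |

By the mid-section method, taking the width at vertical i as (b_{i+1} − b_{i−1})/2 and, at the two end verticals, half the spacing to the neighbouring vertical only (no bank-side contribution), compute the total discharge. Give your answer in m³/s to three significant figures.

w_1 = (6.4 − 2.7)/2 = 1.85 m; q_1 = 0.39 × 0.37 × 1.85 = 0.2670 m³/s
w_2 = (12.3 − 2.7)/2 = 4.8 m; q_2 = 0.53 × 1.04 × 4.8 = 2.646 m³/s
w_3 = (22.5 − 6.4)/2 = 8.05 m; q_3 = 0.50 × 1.19 × 8.05 = 4.790 m³/s
w_4 = (24.5 − 12.3)/2 = 6.1 m; q_4 = 0.45 × 0.80 × 6.1 = 2.196 m³/s
w_5 = (24.5 − 22.5)/2 = 1 m; q_5 = 0.31 × 0.42 × 1 = 0.1302 m³/s
Q = Σ qᵢ = 10.03 m³/s

10.0 m³/s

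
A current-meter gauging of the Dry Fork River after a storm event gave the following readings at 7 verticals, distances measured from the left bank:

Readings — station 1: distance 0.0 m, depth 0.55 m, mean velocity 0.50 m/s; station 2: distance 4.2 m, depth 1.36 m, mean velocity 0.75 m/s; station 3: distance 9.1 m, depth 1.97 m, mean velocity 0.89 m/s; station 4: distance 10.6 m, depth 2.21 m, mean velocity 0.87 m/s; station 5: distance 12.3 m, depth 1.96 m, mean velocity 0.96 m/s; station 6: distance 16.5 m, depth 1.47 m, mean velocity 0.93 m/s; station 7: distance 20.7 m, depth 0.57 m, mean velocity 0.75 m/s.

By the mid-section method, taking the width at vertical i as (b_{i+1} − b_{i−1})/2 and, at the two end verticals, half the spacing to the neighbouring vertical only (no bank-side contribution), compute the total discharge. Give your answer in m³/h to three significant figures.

93900 m³/h

w_1 = (4.2 − 0.0)/2 = 2.1 m; q_1 = 0.50 × 0.55 × 2.1 = 0.5775 m³/s
w_2 = (9.1 − 0.0)/2 = 4.55 m; q_2 = 0.75 × 1.36 × 4.55 = 4.641 m³/s
w_3 = (10.6 − 4.2)/2 = 3.2 m; q_3 = 0.89 × 1.97 × 3.2 = 5.611 m³/s
w_4 = (12.3 − 9.1)/2 = 1.6 m; q_4 = 0.87 × 2.21 × 1.6 = 3.076 m³/s
w_5 = (16.5 − 10.6)/2 = 2.95 m; q_5 = 0.96 × 1.96 × 2.95 = 5.551 m³/s
w_6 = (20.7 − 12.3)/2 = 4.2 m; q_6 = 0.93 × 1.47 × 4.2 = 5.742 m³/s
w_7 = (20.7 − 16.5)/2 = 2.1 m; q_7 = 0.75 × 0.57 × 2.1 = 0.8978 m³/s
Q = Σ qᵢ = 26.10 m³/s
= 26.10 × 3600 = 93940 m³/h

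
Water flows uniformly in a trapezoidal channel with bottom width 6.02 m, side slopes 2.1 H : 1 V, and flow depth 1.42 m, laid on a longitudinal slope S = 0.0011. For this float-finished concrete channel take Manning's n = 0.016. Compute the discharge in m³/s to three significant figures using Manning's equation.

26.7 m³/s

A = (b + z·y)·y = (6.02 + 2.1×1.42)×1.42 = 12.78 m²
P = b + 2y√(1+z²) = 6.02 + 2×1.42×√(1+2.1²) = 12.63 m
R = A/P = 12.78/12.63 = 1.012 m
Q = (1/n)·A·R^(2/3)·S^(1/2) = (1/0.016) × 12.78 × 1.012^(2/3) × 0.0011^(1/2) = 26.72 m³/s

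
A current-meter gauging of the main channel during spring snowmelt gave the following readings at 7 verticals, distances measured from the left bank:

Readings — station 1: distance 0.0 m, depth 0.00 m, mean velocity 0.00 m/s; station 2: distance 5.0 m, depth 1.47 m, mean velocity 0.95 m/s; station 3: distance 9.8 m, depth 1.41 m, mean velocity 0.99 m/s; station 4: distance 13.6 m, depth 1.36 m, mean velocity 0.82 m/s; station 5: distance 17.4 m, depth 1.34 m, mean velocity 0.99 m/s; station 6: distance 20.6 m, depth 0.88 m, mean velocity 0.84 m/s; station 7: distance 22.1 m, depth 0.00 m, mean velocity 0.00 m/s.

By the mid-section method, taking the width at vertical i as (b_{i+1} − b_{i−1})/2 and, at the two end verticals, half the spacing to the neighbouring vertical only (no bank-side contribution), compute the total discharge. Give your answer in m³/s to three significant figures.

w_2 = (9.8 − 0.0)/2 = 4.9 m; q_2 = 0.95 × 1.47 × 4.9 = 6.843 m³/s
w_3 = (13.6 − 5.0)/2 = 4.3 m; q_3 = 0.99 × 1.41 × 4.3 = 6.002 m³/s
w_4 = (17.4 − 9.8)/2 = 3.8 m; q_4 = 0.82 × 1.36 × 3.8 = 4.238 m³/s
w_5 = (20.6 − 13.6)/2 = 3.5 m; q_5 = 0.99 × 1.34 × 3.5 = 4.643 m³/s
w_6 = (22.1 − 17.4)/2 = 2.35 m; q_6 = 0.84 × 0.88 × 2.35 = 1.737 m³/s
Stations 1, 7 contribute zero (depth or velocity is 0).
Q = Σ qᵢ = 23.46 m³/s

23.5 m³/s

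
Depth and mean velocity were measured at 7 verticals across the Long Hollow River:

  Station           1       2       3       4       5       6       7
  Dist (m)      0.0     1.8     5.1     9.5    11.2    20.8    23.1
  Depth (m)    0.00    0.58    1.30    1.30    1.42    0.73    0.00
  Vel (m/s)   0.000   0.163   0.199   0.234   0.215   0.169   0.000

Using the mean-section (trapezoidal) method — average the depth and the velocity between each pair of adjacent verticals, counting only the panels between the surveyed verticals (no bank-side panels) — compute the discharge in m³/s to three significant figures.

Panel 1-2: Δb = 1.8 m, d̄ = (0.00+0.58)/2 = 0.29, v̄ = (0.000+0.163)/2 = 0.0815 → q = 1.8×0.29×0.0815 = 0.04254 m³/s
Panel 2-3: Δb = 3.3 m, d̄ = (0.58+1.30)/2 = 0.94, v̄ = (0.163+0.199)/2 = 0.181 → q = 3.3×0.94×0.181 = 0.5615 m³/s
Panel 3-4: Δb = 4.4 m, d̄ = (1.30+1.30)/2 = 1.3, v̄ = (0.199+0.234)/2 = 0.2165 → q = 4.4×1.3×0.2165 = 1.238 m³/s
Panel 4-5: Δb = 1.7 m, d̄ = (1.30+1.42)/2 = 1.36, v̄ = (0.234+0.215)/2 = 0.2245 → q = 1.7×1.36×0.2245 = 0.5190 m³/s
Panel 5-6: Δb = 9.6 m, d̄ = (1.42+0.73)/2 = 1.075, v̄ = (0.215+0.169)/2 = 0.192 → q = 9.6×1.075×0.192 = 1.981 m³/s
Panel 6-7: Δb = 2.3 m, d̄ = (0.73+0.00)/2 = 0.365, v̄ = (0.169+0.000)/2 = 0.0845 → q = 2.3×0.365×0.0845 = 0.07094 m³/s
Q = Σ q = 4.414 m³/s

4.41 m³/s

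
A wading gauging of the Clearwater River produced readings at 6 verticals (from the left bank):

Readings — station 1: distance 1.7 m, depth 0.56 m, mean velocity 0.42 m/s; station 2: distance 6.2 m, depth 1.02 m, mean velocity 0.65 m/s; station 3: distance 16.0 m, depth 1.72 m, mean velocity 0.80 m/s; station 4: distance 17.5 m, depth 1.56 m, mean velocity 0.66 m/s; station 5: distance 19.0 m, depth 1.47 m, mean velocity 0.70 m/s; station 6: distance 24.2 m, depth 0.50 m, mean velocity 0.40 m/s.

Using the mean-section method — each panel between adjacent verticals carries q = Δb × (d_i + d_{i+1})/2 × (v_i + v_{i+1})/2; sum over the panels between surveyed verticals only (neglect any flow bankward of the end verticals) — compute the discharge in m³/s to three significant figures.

Panel 1-2: Δb = 4.5 m, d̄ = (0.56+1.02)/2 = 0.79, v̄ = (0.42+0.65)/2 = 0.535 → q = 4.5×0.79×0.535 = 1.902 m³/s
Panel 2-3: Δb = 9.8 m, d̄ = (1.02+1.72)/2 = 1.37, v̄ = (0.65+0.80)/2 = 0.725 → q = 9.8×1.37×0.725 = 9.734 m³/s
Panel 3-4: Δb = 1.5 m, d̄ = (1.72+1.56)/2 = 1.64, v̄ = (0.80+0.66)/2 = 0.73 → q = 1.5×1.64×0.73 = 1.796 m³/s
Panel 4-5: Δb = 1.5 m, d̄ = (1.56+1.47)/2 = 1.515, v̄ = (0.66+0.70)/2 = 0.68 → q = 1.5×1.515×0.68 = 1.545 m³/s
Panel 5-6: Δb = 5.2 m, d̄ = (1.47+0.50)/2 = 0.985, v̄ = (0.70+0.40)/2 = 0.55 → q = 5.2×0.985×0.55 = 2.817 m³/s
Q = Σ q = 17.79 m³/s

17.8 m³/s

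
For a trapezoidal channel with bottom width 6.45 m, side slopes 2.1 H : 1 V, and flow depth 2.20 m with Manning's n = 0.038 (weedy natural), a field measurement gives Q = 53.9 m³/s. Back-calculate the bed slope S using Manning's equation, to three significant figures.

0.00427

A = (b + z·y)·y = (6.45 + 2.1×2.20)×2.20 = 24.35 m²
P = b + 2y√(1+z²) = 6.45 + 2×2.20×√(1+2.1²) = 16.68 m
R = A/P = 24.35/16.68 = 1.460 m
S = (Q·n / (1·A·R^(2/3)))² = (53.9×0.038 / (1×24.35×1.287))² = 0.004272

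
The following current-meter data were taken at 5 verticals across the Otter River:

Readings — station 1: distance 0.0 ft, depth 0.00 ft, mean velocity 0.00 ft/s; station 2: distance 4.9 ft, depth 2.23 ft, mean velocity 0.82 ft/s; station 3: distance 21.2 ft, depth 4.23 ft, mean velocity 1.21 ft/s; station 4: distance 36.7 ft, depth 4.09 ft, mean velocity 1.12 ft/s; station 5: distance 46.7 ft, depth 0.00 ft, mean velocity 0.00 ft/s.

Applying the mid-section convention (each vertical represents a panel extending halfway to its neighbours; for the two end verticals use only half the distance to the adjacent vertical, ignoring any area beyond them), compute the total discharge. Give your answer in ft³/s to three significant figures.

159 ft³/s

w_2 = (21.2 − 0.0)/2 = 10.6 ft; q_2 = 0.82 × 2.23 × 10.6 = 19.38 ft³/s
w_3 = (36.7 − 4.9)/2 = 15.9 ft; q_3 = 1.21 × 4.23 × 15.9 = 81.38 ft³/s
w_4 = (46.7 − 21.2)/2 = 12.75 ft; q_4 = 1.12 × 4.09 × 12.75 = 58.41 ft³/s
Stations 1, 5 contribute zero (depth or velocity is 0).
Q = Σ qᵢ = 159.2 ft³/s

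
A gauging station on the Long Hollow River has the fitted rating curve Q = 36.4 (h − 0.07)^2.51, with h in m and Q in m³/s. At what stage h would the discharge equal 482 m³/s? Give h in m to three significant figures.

h − h₀ = (Q/C)^(1/b) = (482/36.4)^(1/2.51) = 2.799 m
h = 0.07 + 2.799 = 2.869 m

2.87 m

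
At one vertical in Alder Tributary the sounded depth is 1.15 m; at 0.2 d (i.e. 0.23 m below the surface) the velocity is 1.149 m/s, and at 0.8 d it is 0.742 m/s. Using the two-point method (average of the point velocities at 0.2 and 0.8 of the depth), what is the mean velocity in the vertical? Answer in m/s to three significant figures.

0.946 m/s

v̄ = (1.149 + 0.742) / 2 = 0.9455 m/s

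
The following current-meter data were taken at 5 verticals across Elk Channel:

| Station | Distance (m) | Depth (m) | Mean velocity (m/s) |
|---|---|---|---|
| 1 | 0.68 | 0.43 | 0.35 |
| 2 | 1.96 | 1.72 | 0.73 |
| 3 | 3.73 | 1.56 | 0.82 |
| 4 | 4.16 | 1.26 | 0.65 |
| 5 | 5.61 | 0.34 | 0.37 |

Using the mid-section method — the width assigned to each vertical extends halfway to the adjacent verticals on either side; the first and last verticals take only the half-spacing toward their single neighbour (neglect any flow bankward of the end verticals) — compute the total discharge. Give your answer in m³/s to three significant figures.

4.28 m³/s

w_1 = (1.96 − 0.68)/2 = 0.64 m; q_1 = 0.35 × 0.43 × 0.64 = 0.09632 m³/s
w_2 = (3.73 − 0.68)/2 = 1.525 m; q_2 = 0.73 × 1.72 × 1.525 = 1.915 m³/s
w_3 = (4.16 − 1.96)/2 = 1.1 m; q_3 = 0.82 × 1.56 × 1.1 = 1.407 m³/s
w_4 = (5.61 − 3.73)/2 = 0.94 m; q_4 = 0.65 × 1.26 × 0.94 = 0.7699 m³/s
w_5 = (5.61 − 4.16)/2 = 0.725 m; q_5 = 0.37 × 0.34 × 0.725 = 0.09121 m³/s
Q = Σ qᵢ = 4.279 m³/s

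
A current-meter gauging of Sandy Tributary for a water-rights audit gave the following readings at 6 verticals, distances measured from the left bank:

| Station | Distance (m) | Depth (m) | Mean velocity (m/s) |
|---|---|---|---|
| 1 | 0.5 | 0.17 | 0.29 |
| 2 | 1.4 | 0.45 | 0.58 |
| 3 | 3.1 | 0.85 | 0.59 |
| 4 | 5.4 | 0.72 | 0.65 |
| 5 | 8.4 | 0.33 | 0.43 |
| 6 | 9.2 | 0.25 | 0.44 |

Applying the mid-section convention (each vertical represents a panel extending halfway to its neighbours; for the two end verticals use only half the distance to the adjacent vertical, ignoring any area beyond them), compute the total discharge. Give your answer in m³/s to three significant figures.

w_1 = (1.4 − 0.5)/2 = 0.45 m; q_1 = 0.29 × 0.17 × 0.45 = 0.02219 m³/s
w_2 = (3.1 − 0.5)/2 = 1.3 m; q_2 = 0.58 × 0.45 × 1.3 = 0.3393 m³/s
w_3 = (5.4 − 1.4)/2 = 2 m; q_3 = 0.59 × 0.85 × 2 = 1.003 m³/s
w_4 = (8.4 − 3.1)/2 = 2.65 m; q_4 = 0.65 × 0.72 × 2.65 = 1.240 m³/s
w_5 = (9.2 − 5.4)/2 = 1.9 m; q_5 = 0.43 × 0.33 × 1.9 = 0.2696 m³/s
w_6 = (9.2 − 8.4)/2 = 0.4 m; q_6 = 0.44 × 0.25 × 0.4 = 0.04400 m³/s
Q = Σ qᵢ = 2.918 m³/s

2.92 m³/s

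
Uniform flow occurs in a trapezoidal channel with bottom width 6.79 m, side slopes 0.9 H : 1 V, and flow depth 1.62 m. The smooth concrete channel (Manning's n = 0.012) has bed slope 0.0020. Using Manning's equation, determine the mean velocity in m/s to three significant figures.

A = (b + z·y)·y = (6.79 + 0.9×1.62)×1.62 = 13.36 m²
P = b + 2y√(1+z²) = 6.79 + 2×1.62×√(1+0.9²) = 11.15 m
R = A/P = 13.36/11.15 = 1.198 m
Q = (1/n)·A·R^(2/3)·S^(1/2) = (1/0.012) × 13.36 × 1.198^(2/3) × 0.0020^(1/2) = 56.18 m³/s
V = Q/A = 56.18/13.36 = 4.205 m/s

4.20 m/s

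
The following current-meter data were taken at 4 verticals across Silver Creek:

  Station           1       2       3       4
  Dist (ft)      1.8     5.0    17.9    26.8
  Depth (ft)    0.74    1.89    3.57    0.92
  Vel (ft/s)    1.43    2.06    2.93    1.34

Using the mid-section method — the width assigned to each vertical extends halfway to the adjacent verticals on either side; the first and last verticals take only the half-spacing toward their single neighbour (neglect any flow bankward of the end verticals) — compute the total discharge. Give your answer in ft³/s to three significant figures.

153 ft³/s

w_1 = (5.0 − 1.8)/2 = 1.6 ft; q_1 = 1.43 × 0.74 × 1.6 = 1.693 ft³/s
w_2 = (17.9 − 1.8)/2 = 8.05 ft; q_2 = 2.06 × 1.89 × 8.05 = 31.34 ft³/s
w_3 = (26.8 − 5.0)/2 = 10.9 ft; q_3 = 2.93 × 3.57 × 10.9 = 114.0 ft³/s
w_4 = (26.8 − 17.9)/2 = 4.45 ft; q_4 = 1.34 × 0.92 × 4.45 = 5.486 ft³/s
Q = Σ qᵢ = 152.5 ft³/s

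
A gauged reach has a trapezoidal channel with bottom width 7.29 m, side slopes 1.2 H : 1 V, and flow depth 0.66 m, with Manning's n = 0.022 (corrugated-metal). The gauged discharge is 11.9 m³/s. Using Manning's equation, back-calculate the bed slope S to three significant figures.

0.00509

A = (b + z·y)·y = (7.29 + 1.2×0.66)×0.66 = 5.334 m²
P = b + 2y√(1+z²) = 7.29 + 2×0.66×√(1+1.2²) = 9.352 m
R = A/P = 5.334/9.352 = 0.5704 m
S = (Q·n / (1·A·R^(2/3)))² = (11.9×0.022 / (1×5.334×0.6878))² = 0.005092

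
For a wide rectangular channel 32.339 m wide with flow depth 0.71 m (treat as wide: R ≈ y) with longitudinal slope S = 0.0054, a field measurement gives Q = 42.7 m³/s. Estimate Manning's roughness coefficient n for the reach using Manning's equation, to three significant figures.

A = b·y = 32.339 × 0.71 = 22.96 m²
Wide channel: R ≈ y = 0.71 m
n = (1/Q)·A·R^(2/3)·S^(1/2) = (1/42.7) × 22.96 × 0.7959 × 0.07348 = 0.03145

0.0314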